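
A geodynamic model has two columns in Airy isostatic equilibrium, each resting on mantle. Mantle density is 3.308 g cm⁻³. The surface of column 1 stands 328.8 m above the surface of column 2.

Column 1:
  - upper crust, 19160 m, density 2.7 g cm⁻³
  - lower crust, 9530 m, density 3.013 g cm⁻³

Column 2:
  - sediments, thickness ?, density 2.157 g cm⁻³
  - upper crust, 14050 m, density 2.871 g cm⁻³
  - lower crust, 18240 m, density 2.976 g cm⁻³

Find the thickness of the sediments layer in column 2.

1020 m

Take the compensation level at the base of the deeper column (depth z_c below the surface of column 1) and equate Σ ρ_i t_i down to z_c; mantle fills any gap and the z_c terms cancel.
Column 1: 19160×2.7 + 9530×3.013 + (z_c − 28690)×3.308
Column 2: 328.8×0 + x×2.157 + 14050×2.871 + 18240×2.976 + (z_c − 328.8 − 32290 − x)×3.308
The z_c×3.308 term appears on both sides and cancels. Collect the known terms of each column as K = Σ(ρt)_known − 3.308 × (depth of known layers): K_1 = 80445.89 − 3.308×28690 = −14460.63; K_2 = 94619.79 − 3.308×(328.8 + 32290) = −13283.2004.
Balance: K_1 = K_2 − x×(3.308 − 2.157), so x = (K_2 − K_1)/(3.308 − 2.157) = 1177.43/1.151 = 1020 m.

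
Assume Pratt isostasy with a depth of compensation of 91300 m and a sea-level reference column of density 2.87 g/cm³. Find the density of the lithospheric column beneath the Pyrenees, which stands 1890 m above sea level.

2.81 g/cm³

Pratt balance: ρ_ref D = ρ (D + h).
ρ = ρ_ref D/(D + h) = 2.87 × 91300 m/(91300 m + 1890 m) = 2.81 g/cm³.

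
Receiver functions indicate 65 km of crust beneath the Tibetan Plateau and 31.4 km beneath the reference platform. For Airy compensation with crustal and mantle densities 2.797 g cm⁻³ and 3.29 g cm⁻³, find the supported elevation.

5.03 km

Excess crust Δ = 65 km − 31.4 km = 33.6 km, split between elevation h and root r with h + r = Δ.
Airy balance ρ_c h = (ρ_m − ρ_c) r gives r = h ρ_c/(ρ_m − ρ_c), so h (1 + ρ_c/(ρ_m − ρ_c)) = Δ, i.e. h = Δ (ρ_m − ρ_c)/ρ_m.
h = 33.6 km × 0.493/3.29 = 5.03 km.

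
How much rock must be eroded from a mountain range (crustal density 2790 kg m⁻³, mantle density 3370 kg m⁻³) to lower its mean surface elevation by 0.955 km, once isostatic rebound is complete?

5.55 km

Net drop Δ = e − u = e − e ρ_c/ρ_m = e (ρ_m − ρ_c)/ρ_m.
e = Δ ρ_m/(ρ_m − ρ_c) = 0.955 km × 3370/580 = 5.55 km.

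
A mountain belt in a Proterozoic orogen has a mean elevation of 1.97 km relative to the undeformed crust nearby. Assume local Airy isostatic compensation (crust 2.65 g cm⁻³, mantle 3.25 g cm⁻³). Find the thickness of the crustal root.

8.7 km

Isostatic balance requires: the weight of the topography is balanced by the buoyancy of the root, ρ_c h = (ρ_m − ρ_c) r.
r = h · ρ_c / (ρ_m − ρ_c) = 1.97 km × 2.65 / (3.25 − 2.65) = 8.7 km.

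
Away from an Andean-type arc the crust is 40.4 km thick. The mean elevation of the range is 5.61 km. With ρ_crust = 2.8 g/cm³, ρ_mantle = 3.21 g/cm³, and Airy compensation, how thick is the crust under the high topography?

84.3 km

Root depth r = h ρ_c / (ρ_m − ρ_c) = 5.61 km × 2.8 / 0.41 = 38.31 km.
Total thickness = T + h + r = 40.4 km + 5.61 km + 38.31 km = 84.3 km.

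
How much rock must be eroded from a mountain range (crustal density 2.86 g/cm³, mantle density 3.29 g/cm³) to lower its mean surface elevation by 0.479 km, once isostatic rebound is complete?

3.66 km

Net drop Δ = e − u = e − e ρ_c/ρ_m = e (ρ_m − ρ_c)/ρ_m.
e = Δ ρ_m/(ρ_m − ρ_c) = 0.479 km × 3.29/0.43 = 3.66 km.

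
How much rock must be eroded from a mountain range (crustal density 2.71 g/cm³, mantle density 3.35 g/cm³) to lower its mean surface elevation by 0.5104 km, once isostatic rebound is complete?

Net drop Δ = e − u = e − e ρ_c/ρ_m = e (ρ_m − ρ_c)/ρ_m.
e = Δ ρ_m/(ρ_m − ρ_c) = 0.5104 km × 3.35/0.64 = 2.67 km.

2.67 km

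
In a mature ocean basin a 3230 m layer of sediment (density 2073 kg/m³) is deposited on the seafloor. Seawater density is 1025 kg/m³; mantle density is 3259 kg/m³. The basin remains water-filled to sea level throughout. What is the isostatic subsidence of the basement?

1520 m

Submarine loading: the sediment displaces seawater, and the subsidence is in turn flooded, so s (ρ_m − ρ_w) = t (ρ_sed − ρ_w).
s = 3230 m × (2073 − 1025) / (3259 − 1025) = 1520 m.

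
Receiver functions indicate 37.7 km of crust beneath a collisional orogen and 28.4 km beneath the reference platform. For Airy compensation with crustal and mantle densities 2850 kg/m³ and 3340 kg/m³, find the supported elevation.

Excess crust Δ = 37.7 km − 28.4 km = 9.3 km, split between elevation h and root r with h + r = Δ.
Airy balance ρ_c h = (ρ_m − ρ_c) r gives r = h ρ_c/(ρ_m − ρ_c), so h (1 + ρ_c/(ρ_m − ρ_c)) = Δ, i.e. h = Δ (ρ_m − ρ_c)/ρ_m.
h = 9.3 km × 490/3340 = 1.36 km.

1.36 km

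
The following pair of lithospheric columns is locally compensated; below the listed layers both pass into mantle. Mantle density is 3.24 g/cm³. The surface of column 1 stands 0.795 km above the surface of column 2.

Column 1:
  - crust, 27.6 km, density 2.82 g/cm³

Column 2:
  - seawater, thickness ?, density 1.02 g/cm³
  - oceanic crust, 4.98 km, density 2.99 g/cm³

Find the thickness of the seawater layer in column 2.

Take the compensation level at the base of the deeper column (depth z_c below the surface of column 1) and equate Σ ρ_i t_i down to z_c; mantle fills any gap and the z_c terms cancel.
Column 1: 27.6×2.82 + (z_c − 27.6)×3.24
Column 2: 0.795×0 + x×1.02 + 4.98×2.99 + (z_c − 0.795 − 4.98 − x)×3.24
The z_c×3.24 term appears on both sides and cancels. Collect the known terms of each column as K = Σ(ρt)_known − 3.24 × (depth of known layers): K_1 = 77.832 − 3.24×27.6 = −11.592; K_2 = 14.8902 − 3.24×(0.795 + 4.98) = −3.8208.
Balance: K_1 = K_2 − x×(3.24 − 1.02), so x = (K_2 − K_1)/(3.24 − 1.02) = 7.7712/2.22 = 3.5 km.

3.5 km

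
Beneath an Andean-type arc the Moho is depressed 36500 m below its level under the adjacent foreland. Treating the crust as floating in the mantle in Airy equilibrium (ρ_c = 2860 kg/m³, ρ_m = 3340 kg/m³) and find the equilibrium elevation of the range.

Balancing pressure at the compensation depth: ρ_c h = (ρ_m − ρ_c) r.
h = r (ρ_m − ρ_c) / ρ_c = 36500 m × (3340 − 2860) / 2860 = 6130 m.

6130 m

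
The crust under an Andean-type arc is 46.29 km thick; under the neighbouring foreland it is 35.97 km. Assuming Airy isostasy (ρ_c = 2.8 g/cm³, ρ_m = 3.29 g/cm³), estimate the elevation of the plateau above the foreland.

1.54 km

Excess crust Δ = 46.29 km − 35.97 km = 10.32 km, split between elevation h and root r with h + r = Δ.
Airy balance ρ_c h = (ρ_m − ρ_c) r gives r = h ρ_c/(ρ_m − ρ_c), so h (1 + ρ_c/(ρ_m − ρ_c)) = Δ, i.e. h = Δ (ρ_m − ρ_c)/ρ_m.
h = 10.32 km × 0.49/3.29 = 1.54 km.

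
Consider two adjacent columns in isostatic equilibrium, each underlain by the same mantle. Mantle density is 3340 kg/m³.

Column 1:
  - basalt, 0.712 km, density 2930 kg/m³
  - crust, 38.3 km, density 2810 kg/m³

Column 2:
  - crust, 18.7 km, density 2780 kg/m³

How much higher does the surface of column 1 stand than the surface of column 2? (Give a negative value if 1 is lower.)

For any compensation level in the mantle, the mantle terms cancel and isostasy reduces to e = (Σt_1 − Σt_2) − (Σ(ρt)_1 − Σ(ρt)_2) / ρ_m.
Σt_1 = 39.012 km; Σt_2 = 18.7 km; Σ(ρt)_1 = 109709.16; Σ(ρt)_2 = 51986 (in km·kg/m³).
e = (39.012 − 18.7) − (109709.16 − 51986) / 3340 = 3.03 km.

3.03 km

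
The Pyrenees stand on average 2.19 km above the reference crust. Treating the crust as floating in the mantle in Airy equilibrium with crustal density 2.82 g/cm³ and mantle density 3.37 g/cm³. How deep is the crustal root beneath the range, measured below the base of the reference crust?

11.2 km

For local isostatic compensation: the weight of the topography is balanced by the buoyancy of the root, ρ_c h = (ρ_m − ρ_c) r.
r = h · ρ_c / (ρ_m − ρ_c) = 2.19 km × 2.82 / (3.37 − 2.82) = 11.2 km.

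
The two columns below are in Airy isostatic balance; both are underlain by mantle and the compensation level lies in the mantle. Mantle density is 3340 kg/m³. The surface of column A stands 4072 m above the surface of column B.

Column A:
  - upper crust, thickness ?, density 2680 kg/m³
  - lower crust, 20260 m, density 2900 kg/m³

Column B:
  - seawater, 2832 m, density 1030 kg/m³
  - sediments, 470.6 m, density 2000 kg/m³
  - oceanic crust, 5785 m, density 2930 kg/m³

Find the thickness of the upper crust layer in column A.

21600 m

Take the compensation level at the base of the deeper column (depth z_c below the surface of column A) and equate Σ ρ_i t_i down to z_c; mantle fills any gap and the z_c terms cancel.
Column A: x×2680 + 20260×2900 + (z_c − 20260 − x)×3340
Column B: 4072×0 + 2832×1030 + 470.6×2000 + 5785×2930 + (z_c − 4072 − 9087.6)×3340
The z_c×3340 term appears on both sides and cancels. Collect the known terms of each column as K = Σ(ρt)_known − 3340 × (depth of known layers): K_A = 58754000 − 3340×20260 = −8914400; K_B = 20808210 − 3340×(4072 + 9087.6) = −23144854.
Balance: K_A − x×(3340 − 2680) = K_B, so x = (K_A − K_B)/(3340 − 2680) = 14230500/660 = 21600 m.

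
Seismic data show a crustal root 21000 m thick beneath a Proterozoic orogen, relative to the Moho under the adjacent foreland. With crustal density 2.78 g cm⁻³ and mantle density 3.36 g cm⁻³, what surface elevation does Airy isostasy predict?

By Archimedes' principle applied to the lithosphere: ρ_c h = (ρ_m − ρ_c) r.
h = r (ρ_m − ρ_c) / ρ_c = 21000 m × (3.36 − 2.78) / 2.78 = 4380 m.

4380 m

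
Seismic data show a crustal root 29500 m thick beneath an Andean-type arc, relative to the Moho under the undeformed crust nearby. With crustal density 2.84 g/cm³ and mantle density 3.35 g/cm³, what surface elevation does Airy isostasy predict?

Equating mass per unit area of the two columns: ρ_c h = (ρ_m − ρ_c) r.
h = r (ρ_m − ρ_c) / ρ_c = 29500 m × (3.35 − 2.84) / 2.84 = 5300 m.

5300 m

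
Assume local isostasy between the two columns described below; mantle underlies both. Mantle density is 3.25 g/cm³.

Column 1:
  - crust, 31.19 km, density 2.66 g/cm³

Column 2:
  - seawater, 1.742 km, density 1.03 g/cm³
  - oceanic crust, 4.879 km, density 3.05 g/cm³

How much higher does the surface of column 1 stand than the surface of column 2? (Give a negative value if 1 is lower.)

For any compensation level in the mantle, the mantle terms cancel and isostasy reduces to e = (Σt_1 − Σt_2) − (Σ(ρt)_1 − Σ(ρt)_2) / ρ_m.
Σt_1 = 31.19 km; Σt_2 = 6.621 km; Σ(ρt)_1 = 82.9654; Σ(ρt)_2 = 16.67521 (in km·g/cm³).
e = (31.19 − 6.621) − (82.9654 − 16.67521) / 3.25 = 4.17 km.

4.17 km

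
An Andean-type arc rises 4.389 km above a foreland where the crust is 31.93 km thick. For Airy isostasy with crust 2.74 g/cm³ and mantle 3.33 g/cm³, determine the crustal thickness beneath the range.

Root depth r = h ρ_c / (ρ_m − ρ_c) = 4.389 km × 2.74 / 0.59 = 20.38 km.
Total thickness = T + h + r = 31.93 km + 4.389 km + 20.38 km = 56.7 km.

56.7 km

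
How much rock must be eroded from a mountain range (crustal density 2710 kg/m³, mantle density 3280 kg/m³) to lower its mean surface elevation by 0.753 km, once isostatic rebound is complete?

Net drop Δ = e − u = e − e ρ_c/ρ_m = e (ρ_m − ρ_c)/ρ_m.
e = Δ ρ_m/(ρ_m − ρ_c) = 0.753 km × 3280/570 = 4.33 km.

4.33 km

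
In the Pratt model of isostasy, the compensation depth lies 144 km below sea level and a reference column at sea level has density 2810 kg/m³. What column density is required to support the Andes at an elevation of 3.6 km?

Pratt balance: ρ_ref D = ρ (D + h).
ρ = ρ_ref D/(D + h) = 2810 × 144 km/(144 km + 3.6 km) = 2740 kg/m³.

2740 kg/m³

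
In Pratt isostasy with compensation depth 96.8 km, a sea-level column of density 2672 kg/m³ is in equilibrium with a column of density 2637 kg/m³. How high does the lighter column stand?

ρ_ref D = ρ (D + h) → h = D (ρ_ref − ρ)/ρ.
h = 96.8 km × (2672 − 2637)/2637 = 1.28 km.

1.28 km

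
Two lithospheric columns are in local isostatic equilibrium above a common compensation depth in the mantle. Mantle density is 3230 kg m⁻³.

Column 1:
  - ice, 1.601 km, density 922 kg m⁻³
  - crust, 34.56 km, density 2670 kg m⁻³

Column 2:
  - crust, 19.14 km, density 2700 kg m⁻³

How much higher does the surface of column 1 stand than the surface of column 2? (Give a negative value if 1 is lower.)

4 km

For any compensation level in the mantle, the mantle terms cancel and isostasy reduces to e = (Σt_1 − Σt_2) − (Σ(ρt)_1 − Σ(ρt)_2) / ρ_m.
Σt_1 = 36.161 km; Σt_2 = 19.14 km; Σ(ρt)_1 = 93751.322; Σ(ρt)_2 = 51678 (in km·kg m⁻³).
e = (36.161 − 19.14) − (93751.322 − 51678) / 3230 = 4 km.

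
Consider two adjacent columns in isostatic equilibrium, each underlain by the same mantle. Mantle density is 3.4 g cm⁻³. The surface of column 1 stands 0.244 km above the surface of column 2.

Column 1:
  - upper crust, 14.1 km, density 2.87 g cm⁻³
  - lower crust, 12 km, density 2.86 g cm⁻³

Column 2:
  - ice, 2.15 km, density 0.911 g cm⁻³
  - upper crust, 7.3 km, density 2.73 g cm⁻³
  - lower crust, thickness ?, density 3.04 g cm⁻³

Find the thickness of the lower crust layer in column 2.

8 km

Take the compensation level at the base of the deeper column (depth z_c below the surface of column 1) and equate Σ ρ_i t_i down to z_c; mantle fills any gap and the z_c terms cancel.
Column 1: 14.1×2.87 + 12×2.86 + (z_c − 26.1)×3.4
Column 2: 0.244×0 + 2.15×0.911 + 7.3×2.73 + x×3.04 + (z_c − 0.244 − 9.45 − x)×3.4
The z_c×3.4 term appears on both sides and cancels. Collect the known terms of each column as K = Σ(ρt)_known − 3.4 × (depth of known layers): K_1 = 74.787 − 3.4×26.1 = −13.953; K_2 = 21.88765 − 3.4×(0.244 + 9.45) = −11.07195.
Balance: K_1 = K_2 − x×(3.4 − 3.04), so x = (K_2 − K_1)/(3.4 − 3.04) = 2.88105/0.36 = 8 km.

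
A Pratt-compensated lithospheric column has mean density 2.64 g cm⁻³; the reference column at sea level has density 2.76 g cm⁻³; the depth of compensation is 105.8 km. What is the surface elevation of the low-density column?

4.81 km

ρ_ref D = ρ (D + h) → h = D (ρ_ref − ρ)/ρ.
h = 105.8 km × (2.76 − 2.64)/2.64 = 4.81 km.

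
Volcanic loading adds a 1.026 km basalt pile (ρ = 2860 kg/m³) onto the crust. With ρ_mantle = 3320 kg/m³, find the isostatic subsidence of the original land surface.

Subaerial loading: s = t ρ_load / ρ_m.
s = 1.026 km × 2860/3320 = 0.884 km.

0.884 km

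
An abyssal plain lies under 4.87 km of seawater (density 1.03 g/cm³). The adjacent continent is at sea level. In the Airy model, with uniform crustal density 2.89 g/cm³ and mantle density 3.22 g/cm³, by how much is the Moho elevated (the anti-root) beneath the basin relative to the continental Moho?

27.4 km

Isostatic balance requires: replacing crust with seawater at the top is compensated by replacing crust with mantle at the base: d (ρ_c − ρ_w) = a (ρ_m − ρ_c).
a = d (ρ_c − ρ_w)/(ρ_m − ρ_c) = 4.87 km × 1.86/0.33 = 27.4 km.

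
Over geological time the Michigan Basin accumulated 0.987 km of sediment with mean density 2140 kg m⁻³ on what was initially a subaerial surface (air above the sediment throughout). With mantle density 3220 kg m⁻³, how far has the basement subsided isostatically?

Subaerial load: s = t ρ_sed / ρ_m = 0.987 km × 2140/3220 = 0.656 km.

0.656 km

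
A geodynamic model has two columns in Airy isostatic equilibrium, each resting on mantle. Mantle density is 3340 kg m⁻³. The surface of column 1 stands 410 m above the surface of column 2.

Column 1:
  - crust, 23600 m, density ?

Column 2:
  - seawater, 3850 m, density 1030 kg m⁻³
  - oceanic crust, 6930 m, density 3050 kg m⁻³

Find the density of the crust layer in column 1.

Take the compensation level at the base of the deeper column (depth z_c below the surface of column 1) and equate Σ ρ_i t_i down to z_c; mantle fills any gap and the z_c terms cancel.
Column 1: 23600×ρ + (z_c − 23600)×3340
Column 2: 410×0 + 3850×1030 + 6930×3050 + (z_c − 410 − 10780)×3340
The z_c×3340 term appears on both sides and cancels. Collect the known terms of each column as K = Σ(ρt)_known − 3340 × (depth of known layers): K_1 = 0 − 3340×23600 = −78824000; K_2 = 25102000 − 3340×(410 + 10780) = −12272600.
Balance: K_1 + 23600×ρ = K_2, so ρ = (K_2 − K_1)/23600 = 66551400/23600 = 2820 kg m⁻³.

2820 kg m⁻³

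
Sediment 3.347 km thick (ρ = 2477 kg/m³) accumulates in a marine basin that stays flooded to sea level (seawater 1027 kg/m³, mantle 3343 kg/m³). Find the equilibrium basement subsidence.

2.1 km

Submarine loading: the sediment displaces seawater, and the subsidence is in turn flooded, so s (ρ_m − ρ_w) = t (ρ_sed − ρ_w).
s = 3.347 km × (2477 − 1027) / (3343 − 1027) = 2.1 km.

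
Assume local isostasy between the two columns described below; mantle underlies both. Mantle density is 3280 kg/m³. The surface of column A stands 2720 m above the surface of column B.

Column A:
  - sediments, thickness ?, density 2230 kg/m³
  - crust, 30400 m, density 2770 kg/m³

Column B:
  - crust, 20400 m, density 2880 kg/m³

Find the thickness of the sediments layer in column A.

1500 m

Take the compensation level at the base of the deeper column (depth z_c below the surface of column A) and equate Σ ρ_i t_i down to z_c; mantle fills any gap and the z_c terms cancel.
Column A: x×2230 + 30400×2770 + (z_c − 30400 − x)×3280
Column B: 2720×0 + 20400×2880 + (z_c − 2720 − 20400)×3280
The z_c×3280 term appears on both sides and cancels. Collect the known terms of each column as K = Σ(ρt)_known − 3280 × (depth of known layers): K_A = 84208000 − 3280×30400 = −15504000; K_B = 58752000 − 3280×(2720 + 20400) = −17081600.
Balance: K_A − x×(3280 − 2230) = K_B, so x = (K_A − K_B)/(3280 − 2230) = 1577600/1050 = 1500 m.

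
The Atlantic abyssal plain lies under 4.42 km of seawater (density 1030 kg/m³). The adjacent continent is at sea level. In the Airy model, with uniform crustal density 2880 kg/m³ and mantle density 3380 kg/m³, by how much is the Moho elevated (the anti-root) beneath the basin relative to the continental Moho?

16.4 km

In Airy isostatic equilibrium: replacing crust with seawater at the top is compensated by replacing crust with mantle at the base: d (ρ_c − ρ_w) = a (ρ_m − ρ_c).
a = d (ρ_c − ρ_w)/(ρ_m − ρ_c) = 4.42 km × 1850/500 = 16.4 km.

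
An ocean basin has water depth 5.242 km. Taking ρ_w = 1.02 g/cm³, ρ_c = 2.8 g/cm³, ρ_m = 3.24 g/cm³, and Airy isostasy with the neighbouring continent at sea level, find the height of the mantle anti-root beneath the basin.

21.2 km

Equating mass per unit area of the two columns: replacing crust with seawater at the top is compensated by replacing crust with mantle at the base: d (ρ_c − ρ_w) = a (ρ_m − ρ_c).
a = d (ρ_c − ρ_w)/(ρ_m − ρ_c) = 5.242 km × 1.78/0.44 = 21.2 km.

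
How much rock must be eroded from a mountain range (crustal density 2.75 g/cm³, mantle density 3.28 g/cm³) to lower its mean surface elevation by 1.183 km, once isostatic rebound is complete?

Net drop Δ = e − u = e − e ρ_c/ρ_m = e (ρ_m − ρ_c)/ρ_m.
e = Δ ρ_m/(ρ_m − ρ_c) = 1.183 km × 3.28/0.53 = 7.32 km.

7.32 km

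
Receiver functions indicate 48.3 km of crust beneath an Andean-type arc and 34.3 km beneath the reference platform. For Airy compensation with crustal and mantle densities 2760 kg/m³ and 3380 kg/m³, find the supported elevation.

Excess crust Δ = 48.3 km − 34.3 km = 14 km, split between elevation h and root r with h + r = Δ.
Airy balance ρ_c h = (ρ_m − ρ_c) r gives r = h ρ_c/(ρ_m − ρ_c), so h (1 + ρ_c/(ρ_m − ρ_c)) = Δ, i.e. h = Δ (ρ_m − ρ_c)/ρ_m.
h = 14 km × 620/3380 = 2.57 km.

2.57 km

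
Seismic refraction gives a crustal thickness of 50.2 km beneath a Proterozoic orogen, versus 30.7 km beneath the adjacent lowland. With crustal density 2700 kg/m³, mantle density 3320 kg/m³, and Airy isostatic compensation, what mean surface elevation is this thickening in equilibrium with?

3.64 km

Excess crust Δ = 50.2 km − 30.7 km = 19.5 km, split between elevation h and root r with h + r = Δ.
Airy balance ρ_c h = (ρ_m − ρ_c) r gives r = h ρ_c/(ρ_m − ρ_c), so h (1 + ρ_c/(ρ_m − ρ_c)) = Δ, i.e. h = Δ (ρ_m − ρ_c)/ρ_m.
h = 19.5 km × 620/3320 = 3.64 km.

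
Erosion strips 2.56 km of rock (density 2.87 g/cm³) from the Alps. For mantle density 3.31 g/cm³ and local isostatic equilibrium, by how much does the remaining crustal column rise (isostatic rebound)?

Unloading: uplift u = e ρ_c/ρ_m = 2.56 km × 2.87/3.31 = 2.22 km.

2.22 km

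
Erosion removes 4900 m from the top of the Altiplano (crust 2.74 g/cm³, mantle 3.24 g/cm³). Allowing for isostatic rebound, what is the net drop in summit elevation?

756 m

Rebound u = e ρ_c/ρ_m = 4900 m × 2.74/3.24 = 4144 m.
Net surface drop = e − u = 4900 m − 4144 m = e (ρ_m − ρ_c)/ρ_m = 756 m.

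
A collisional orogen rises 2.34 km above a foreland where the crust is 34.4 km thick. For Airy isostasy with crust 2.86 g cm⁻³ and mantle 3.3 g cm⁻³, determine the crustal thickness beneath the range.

52 km

Root depth r = h ρ_c / (ρ_m − ρ_c) = 2.34 km × 2.86 / 0.44 = 15.21 km.
Total thickness = T + h + r = 34.4 km + 2.34 km + 15.21 km = 52 km.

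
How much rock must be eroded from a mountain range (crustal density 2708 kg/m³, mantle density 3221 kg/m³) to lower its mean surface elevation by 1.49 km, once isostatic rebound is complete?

9.36 km

Net drop Δ = e − u = e − e ρ_c/ρ_m = e (ρ_m − ρ_c)/ρ_m.
e = Δ ρ_m/(ρ_m − ρ_c) = 1.49 km × 3221/513 = 9.36 km.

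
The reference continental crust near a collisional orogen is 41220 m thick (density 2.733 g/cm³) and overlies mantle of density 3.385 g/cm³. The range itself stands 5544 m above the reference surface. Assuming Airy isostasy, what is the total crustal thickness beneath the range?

70000 m

Root depth r = h ρ_c / (ρ_m − ρ_c) = 5544 m × 2.733 / 0.652 = 23240 m.
Total thickness = T + h + r = 41220 m + 5544 m + 23240 m = 70000 m.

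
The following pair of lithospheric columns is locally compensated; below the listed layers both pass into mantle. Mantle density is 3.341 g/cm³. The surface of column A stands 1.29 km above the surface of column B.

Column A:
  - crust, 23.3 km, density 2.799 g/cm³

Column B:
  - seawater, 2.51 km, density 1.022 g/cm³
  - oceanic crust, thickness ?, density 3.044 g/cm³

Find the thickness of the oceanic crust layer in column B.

8.41 km

Take the compensation level at the base of the deeper column (depth z_c below the surface of column A) and equate Σ ρ_i t_i down to z_c; mantle fills any gap and the z_c terms cancel.
Column A: 23.3×2.799 + (z_c − 23.3)×3.341
Column B: 1.29×0 + 2.51×1.022 + x×3.044 + (z_c − 1.29 − 2.51 − x)×3.341
The z_c×3.341 term appears on both sides and cancels. Collect the known terms of each column as K = Σ(ρt)_known − 3.341 × (depth of known layers): K_A = 65.2167 − 3.341×23.3 = −12.6286; K_B = 2.56522 − 3.341×(1.29 + 2.51) = −10.13058.
Balance: K_A = K_B − x×(3.341 − 3.044), so x = (K_B − K_A)/(3.341 − 3.044) = 2.49802/0.297 = 8.41 km.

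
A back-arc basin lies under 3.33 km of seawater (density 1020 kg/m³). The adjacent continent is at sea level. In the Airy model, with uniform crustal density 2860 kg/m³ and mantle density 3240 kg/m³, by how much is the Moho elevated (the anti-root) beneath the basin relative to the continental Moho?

Isostatic balance requires: replacing crust with seawater at the top is compensated by replacing crust with mantle at the base: d (ρ_c − ρ_w) = a (ρ_m − ρ_c).
a = d (ρ_c − ρ_w)/(ρ_m − ρ_c) = 3.33 km × 1840/380 = 16.1 km.

16.1 km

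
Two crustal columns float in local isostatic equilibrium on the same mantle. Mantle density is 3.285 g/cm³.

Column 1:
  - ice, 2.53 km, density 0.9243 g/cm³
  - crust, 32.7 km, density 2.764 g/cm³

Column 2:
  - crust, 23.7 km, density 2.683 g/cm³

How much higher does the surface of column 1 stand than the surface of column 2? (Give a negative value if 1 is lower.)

For any compensation level in the mantle, the mantle terms cancel and isostasy reduces to e = (Σt_1 − Σt_2) − (Σ(ρt)_1 − Σ(ρt)_2) / ρ_m.
Σt_1 = 35.23 km; Σt_2 = 23.7 km; Σ(ρt)_1 = 92.721279; Σ(ρt)_2 = 63.5871 (in km·g/cm³).
e = (35.23 − 23.7) − (92.721279 − 63.5871) / 3.285 = 2.66 km.

2.66 km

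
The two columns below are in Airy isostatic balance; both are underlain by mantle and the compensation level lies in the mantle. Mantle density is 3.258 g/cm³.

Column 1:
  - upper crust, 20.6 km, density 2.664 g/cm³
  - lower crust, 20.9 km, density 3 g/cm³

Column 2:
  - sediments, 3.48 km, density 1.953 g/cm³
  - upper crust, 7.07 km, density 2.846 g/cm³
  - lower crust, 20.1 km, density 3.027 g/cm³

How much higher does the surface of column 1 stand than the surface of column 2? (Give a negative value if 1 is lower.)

For any compensation level in the mantle, the mantle terms cancel and isostasy reduces to e = (Σt_1 − Σt_2) − (Σ(ρt)_1 − Σ(ρt)_2) / ρ_m.
Σt_1 = 41.5 km; Σt_2 = 30.65 km; Σ(ρt)_1 = 117.5784; Σ(ρt)_2 = 87.76036 (in km·g/cm³).
e = (41.5 − 30.65) − (117.5784 − 87.76036) / 3.258 = 1.7 km.

1.7 km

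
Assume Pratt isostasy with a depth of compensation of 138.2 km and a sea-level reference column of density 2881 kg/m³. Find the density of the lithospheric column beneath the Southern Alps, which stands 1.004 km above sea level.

Pratt balance: ρ_ref D = ρ (D + h).
ρ = ρ_ref D/(D + h) = 2881 × 138.2 km/(138.2 km + 1.004 km) = 2860 kg/m³.

2860 kg/m³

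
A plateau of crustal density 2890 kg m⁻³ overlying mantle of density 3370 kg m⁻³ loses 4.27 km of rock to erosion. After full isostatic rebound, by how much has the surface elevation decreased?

0.608 km

Rebound u = e ρ_c/ρ_m = 4.27 km × 2890/3370 = 3.662 km.
Net surface drop = e − u = 4.27 km − 3.662 km = e (ρ_m − ρ_c)/ρ_m = 0.608 km.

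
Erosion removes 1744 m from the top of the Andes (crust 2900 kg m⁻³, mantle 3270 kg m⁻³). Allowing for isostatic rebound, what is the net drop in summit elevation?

197 m

Rebound u = e ρ_c/ρ_m = 1744 m × 2900/3270 = 1547 m.
Net surface drop = e − u = 1744 m − 1547 m = e (ρ_m − ρ_c)/ρ_m = 197 m.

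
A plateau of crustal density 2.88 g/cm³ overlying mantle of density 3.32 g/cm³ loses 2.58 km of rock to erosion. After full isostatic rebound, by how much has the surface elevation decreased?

0.342 km

Rebound u = e ρ_c/ρ_m = 2.58 km × 2.88/3.32 = 2.238 km.
Net surface drop = e − u = 2.58 km − 2.238 km = e (ρ_m − ρ_c)/ρ_m = 0.342 km.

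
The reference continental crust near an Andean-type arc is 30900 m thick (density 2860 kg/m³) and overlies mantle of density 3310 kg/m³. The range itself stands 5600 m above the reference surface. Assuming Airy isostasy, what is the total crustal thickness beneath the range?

Root depth r = h ρ_c / (ρ_m − ρ_c) = 5600 m × 2860 / 450 = 35590 m.
Total thickness = T + h + r = 30900 m + 5600 m + 35590 m = 72100 m.

72100 m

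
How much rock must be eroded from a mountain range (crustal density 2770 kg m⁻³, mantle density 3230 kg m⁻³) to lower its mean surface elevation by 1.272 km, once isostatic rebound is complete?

Net drop Δ = e − u = e − e ρ_c/ρ_m = e (ρ_m − ρ_c)/ρ_m.
e = Δ ρ_m/(ρ_m − ρ_c) = 1.272 km × 3230/460 = 8.93 km.

8.93 km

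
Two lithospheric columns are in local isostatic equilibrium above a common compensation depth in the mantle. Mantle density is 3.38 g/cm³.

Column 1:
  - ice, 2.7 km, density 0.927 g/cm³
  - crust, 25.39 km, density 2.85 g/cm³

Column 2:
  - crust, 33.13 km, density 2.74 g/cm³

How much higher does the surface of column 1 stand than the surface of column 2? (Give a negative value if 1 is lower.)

−0.332 km

For any compensation level in the mantle, the mantle terms cancel and isostasy reduces to e = (Σt_1 − Σt_2) − (Σ(ρt)_1 − Σ(ρt)_2) / ρ_m.
Σt_1 = 28.09 km; Σt_2 = 33.13 km; Σ(ρt)_1 = 74.8644; Σ(ρt)_2 = 90.7762 (in km·g/cm³).
e = (28.09 − 33.13) − (74.8644 − 90.7762) / 3.38 = −0.332 km.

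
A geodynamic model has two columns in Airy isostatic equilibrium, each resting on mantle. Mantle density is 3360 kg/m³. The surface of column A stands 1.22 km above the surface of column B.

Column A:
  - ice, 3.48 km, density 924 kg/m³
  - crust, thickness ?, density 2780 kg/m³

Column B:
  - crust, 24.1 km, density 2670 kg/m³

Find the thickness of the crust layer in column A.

Take the compensation level at the base of the deeper column (depth z_c below the surface of column A) and equate Σ ρ_i t_i down to z_c; mantle fills any gap and the z_c terms cancel.
Column A: 3.48×924 + x×2780 + (z_c − 3.48 − x)×3360
Column B: 1.22×0 + 24.1×2670 + (z_c − 1.22 − 24.1)×3360
The z_c×3360 term appears on both sides and cancels. Collect the known terms of each column as K = Σ(ρt)_known − 3360 × (depth of known layers): K_A = 3215.52 − 3360×3.48 = −8477.28; K_B = 64347 − 3360×(1.22 + 24.1) = −20728.2.
Balance: K_A − x×(3360 − 2780) = K_B, so x = (K_A − K_B)/(3360 − 2780) = 12250.9/580 = 21.1 km.

21.1 km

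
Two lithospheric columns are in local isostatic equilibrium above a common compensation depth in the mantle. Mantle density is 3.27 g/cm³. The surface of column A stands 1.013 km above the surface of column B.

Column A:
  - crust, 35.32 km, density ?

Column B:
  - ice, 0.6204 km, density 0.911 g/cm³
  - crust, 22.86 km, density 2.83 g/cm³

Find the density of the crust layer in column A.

2.85 g/cm³

Take the compensation level at the base of the deeper column (depth z_c below the surface of column A) and equate Σ ρ_i t_i down to z_c; mantle fills any gap and the z_c terms cancel.
Column A: 35.32×ρ + (z_c − 35.32)×3.27
Column B: 1.013×0 + 0.6204×0.911 + 22.86×2.83 + (z_c − 1.013 − 23.4804)×3.27
The z_c×3.27 term appears on both sides and cancels. Collect the known terms of each column as K = Σ(ρt)_known − 3.27 × (depth of known layers): K_A = 0 − 3.27×35.32 = −115.4964; K_B = 65.2589844 − 3.27×(1.013 + 23.4804) = −14.8344336.
Balance: K_A + 35.32×ρ = K_B, so ρ = (K_B − K_A)/35.32 = 100.662/35.32 = 2.85 g/cm³.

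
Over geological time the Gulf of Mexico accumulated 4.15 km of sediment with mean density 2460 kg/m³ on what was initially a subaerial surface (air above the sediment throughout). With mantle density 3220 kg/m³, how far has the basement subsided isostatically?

Subaerial load: s = t ρ_sed / ρ_m = 4.15 km × 2460/3220 = 3.17 km.

3.17 km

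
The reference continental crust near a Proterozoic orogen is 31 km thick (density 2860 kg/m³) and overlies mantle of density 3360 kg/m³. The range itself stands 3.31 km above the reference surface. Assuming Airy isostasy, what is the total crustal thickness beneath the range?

53.2 km

Root depth r = h ρ_c / (ρ_m − ρ_c) = 3.31 km × 2860 / 500 = 18.93 km.
Total thickness = T + h + r = 31 km + 3.31 km + 18.93 km = 53.2 km.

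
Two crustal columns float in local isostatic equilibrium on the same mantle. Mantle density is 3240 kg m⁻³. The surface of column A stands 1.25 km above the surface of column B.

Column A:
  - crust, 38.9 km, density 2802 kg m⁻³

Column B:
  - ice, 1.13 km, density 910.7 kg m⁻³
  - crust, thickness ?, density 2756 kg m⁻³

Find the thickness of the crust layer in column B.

21.4 km

Take the compensation level at the base of the deeper column (depth z_c below the surface of column A) and equate Σ ρ_i t_i down to z_c; mantle fills any gap and the z_c terms cancel.
Column A: 38.9×2802 + (z_c − 38.9)×3240
Column B: 1.25×0 + 1.13×910.7 + x×2756 + (z_c − 1.25 − 1.13 − x)×3240
The z_c×3240 term appears on both sides and cancels. Collect the known terms of each column as K = Σ(ρt)_known − 3240 × (depth of known layers): K_A = 108997.8 − 3240×38.9 = −17038.2; K_B = 1029.091 − 3240×(1.25 + 1.13) = −6682.109.
Balance: K_A = K_B − x×(3240 − 2756), so x = (K_B − K_A)/(3240 − 2756) = 10356.1/484 = 21.4 km.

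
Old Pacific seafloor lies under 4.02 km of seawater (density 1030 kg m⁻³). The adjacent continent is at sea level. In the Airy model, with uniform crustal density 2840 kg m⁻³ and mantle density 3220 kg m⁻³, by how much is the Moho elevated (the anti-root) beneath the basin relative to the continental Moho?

19.1 km

Equating mass per unit area of the two columns: replacing crust with seawater at the top is compensated by replacing crust with mantle at the base: d (ρ_c − ρ_w) = a (ρ_m − ρ_c).
a = d (ρ_c − ρ_w)/(ρ_m − ρ_c) = 4.02 km × 1810/380 = 19.1 km.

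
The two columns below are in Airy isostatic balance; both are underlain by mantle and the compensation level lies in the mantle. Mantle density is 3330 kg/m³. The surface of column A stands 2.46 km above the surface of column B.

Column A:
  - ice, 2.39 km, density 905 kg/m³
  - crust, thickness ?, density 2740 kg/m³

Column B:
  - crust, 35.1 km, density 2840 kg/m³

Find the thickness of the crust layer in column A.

Take the compensation level at the base of the deeper column (depth z_c below the surface of column A) and equate Σ ρ_i t_i down to z_c; mantle fills any gap and the z_c terms cancel.
Column A: 2.39×905 + x×2740 + (z_c − 2.39 − x)×3330
Column B: 2.46×0 + 35.1×2840 + (z_c − 2.46 − 35.1)×3330
The z_c×3330 term appears on both sides and cancels. Collect the known terms of each column as K = Σ(ρt)_known − 3330 × (depth of known layers): K_A = 2162.95 − 3330×2.39 = −5795.75; K_B = 99684 − 3330×(2.46 + 35.1) = −25390.8.
Balance: K_A − x×(3330 − 2740) = K_B, so x = (K_A − K_B)/(3330 − 2740) = 19595/590 = 33.2 km.

33.2 km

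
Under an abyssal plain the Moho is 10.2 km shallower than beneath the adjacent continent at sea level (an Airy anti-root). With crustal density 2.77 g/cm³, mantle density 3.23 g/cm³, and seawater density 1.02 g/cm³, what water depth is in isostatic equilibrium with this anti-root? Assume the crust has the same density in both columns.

2.68 km

Replacing a thickness d of crust by seawater at the top must be balanced by replacing crust with mantle at the base: d (ρ_c − ρ_w) = a (ρ_m − ρ_c).
d = a (ρ_m − ρ_c)/(ρ_c − ρ_w) = 10.2 km × 0.46/1.75 = 2.68 km.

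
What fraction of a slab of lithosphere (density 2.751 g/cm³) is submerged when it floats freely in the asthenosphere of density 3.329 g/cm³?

Submerged fraction = ρ_obj/ρ_fluid = 2.751/3.329 = 0.826.

0.826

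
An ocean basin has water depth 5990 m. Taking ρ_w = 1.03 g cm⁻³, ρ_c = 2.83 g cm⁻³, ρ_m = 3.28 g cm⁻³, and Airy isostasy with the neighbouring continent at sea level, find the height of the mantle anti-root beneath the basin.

For local isostatic compensation: replacing crust with seawater at the top is compensated by replacing crust with mantle at the base: d (ρ_c − ρ_w) = a (ρ_m − ρ_c).
a = d (ρ_c − ρ_w)/(ρ_m − ρ_c) = 5990 m × 1.8/0.45 = 24000 m.

24000 m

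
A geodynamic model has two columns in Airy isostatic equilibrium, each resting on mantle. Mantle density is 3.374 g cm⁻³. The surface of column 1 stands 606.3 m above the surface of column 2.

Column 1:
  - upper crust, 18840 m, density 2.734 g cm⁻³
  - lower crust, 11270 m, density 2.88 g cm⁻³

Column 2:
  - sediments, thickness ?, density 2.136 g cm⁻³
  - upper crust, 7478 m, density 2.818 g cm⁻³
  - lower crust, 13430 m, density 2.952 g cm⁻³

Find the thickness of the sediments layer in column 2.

Take the compensation level at the base of the deeper column (depth z_c below the surface of column 1) and equate Σ ρ_i t_i down to z_c; mantle fills any gap and the z_c terms cancel.
Column 1: 18840×2.734 + 11270×2.88 + (z_c − 30110)×3.374
Column 2: 606.3×0 + x×2.136 + 7478×2.818 + 13430×2.952 + (z_c − 606.3 − 20908 − x)×3.374
The z_c×3.374 term appears on both sides and cancels. Collect the known terms of each column as K = Σ(ρt)_known − 3.374 × (depth of known layers): K_1 = 83966.16 − 3.374×30110 = −17624.98; K_2 = 60718.364 − 3.374×(606.3 + 20908) = −11870.8842.
Balance: K_1 = K_2 − x×(3.374 − 2.136), so x = (K_2 − K_1)/(3.374 − 2.136) = 5754.1/1.238 = 4650 m.

4650 m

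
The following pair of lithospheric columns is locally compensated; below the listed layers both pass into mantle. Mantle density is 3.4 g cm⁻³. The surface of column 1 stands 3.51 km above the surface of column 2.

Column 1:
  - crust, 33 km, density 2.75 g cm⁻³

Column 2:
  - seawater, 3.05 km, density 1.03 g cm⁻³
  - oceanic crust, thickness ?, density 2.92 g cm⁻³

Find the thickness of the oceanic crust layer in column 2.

4.77 km

Take the compensation level at the base of the deeper column (depth z_c below the surface of column 1) and equate Σ ρ_i t_i down to z_c; mantle fills any gap and the z_c terms cancel.
Column 1: 33×2.75 + (z_c − 33)×3.4
Column 2: 3.51×0 + 3.05×1.03 + x×2.92 + (z_c − 3.51 − 3.05 − x)×3.4
The z_c×3.4 term appears on both sides and cancels. Collect the known terms of each column as K = Σ(ρt)_known − 3.4 × (depth of known layers): K_1 = 90.75 − 3.4×33 = −21.45; K_2 = 3.1415 − 3.4×(3.51 + 3.05) = −19.1625.
Balance: K_1 = K_2 − x×(3.4 − 2.92), so x = (K_2 − K_1)/(3.4 − 2.92) = 2.2875/0.48 = 4.77 km.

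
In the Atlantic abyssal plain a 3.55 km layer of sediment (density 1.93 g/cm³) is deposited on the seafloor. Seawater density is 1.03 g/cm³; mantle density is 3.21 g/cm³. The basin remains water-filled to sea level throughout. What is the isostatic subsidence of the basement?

1.47 km

Submarine loading: the sediment displaces seawater, and the subsidence is in turn flooded, so s (ρ_m − ρ_w) = t (ρ_sed − ρ_w).
s = 3.55 km × (1.93 − 1.03) / (3.21 − 1.03) = 1.47 km.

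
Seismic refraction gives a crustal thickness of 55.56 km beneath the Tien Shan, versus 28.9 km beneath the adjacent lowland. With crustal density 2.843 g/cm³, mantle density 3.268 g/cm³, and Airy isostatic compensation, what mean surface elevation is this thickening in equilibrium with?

3.47 km

Excess crust Δ = 55.56 km − 28.9 km = 26.66 km, split between elevation h and root r with h + r = Δ.
Airy balance ρ_c h = (ρ_m − ρ_c) r gives r = h ρ_c/(ρ_m − ρ_c), so h (1 + ρ_c/(ρ_m − ρ_c)) = Δ, i.e. h = Δ (ρ_m − ρ_c)/ρ_m.
h = 26.66 km × 0.425/3.268 = 3.47 km.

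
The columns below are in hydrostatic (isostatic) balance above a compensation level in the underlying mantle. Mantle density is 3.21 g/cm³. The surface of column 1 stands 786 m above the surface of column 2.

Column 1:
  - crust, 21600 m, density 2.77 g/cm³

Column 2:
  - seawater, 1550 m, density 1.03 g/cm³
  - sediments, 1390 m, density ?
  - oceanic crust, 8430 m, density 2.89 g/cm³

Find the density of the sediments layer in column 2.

2.56 g/cm³

Take the compensation level at the base of the deeper column (depth z_c below the surface of column 1) and equate Σ ρ_i t_i down to z_c; mantle fills any gap and the z_c terms cancel.
Column 1: 21600×2.77 + (z_c − 21600)×3.21
Column 2: 786×0 + 1550×1.03 + 1390×ρ + 8430×2.89 + (z_c − 786 − 11370)×3.21
The z_c×3.21 term appears on both sides and cancels. Collect the known terms of each column as K = Σ(ρt)_known − 3.21 × (depth of known layers): K_1 = 59832 − 3.21×21600 = −9504; K_2 = 25959.2 − 3.21×(786 + 11370) = −13061.56.
Balance: K_1 = K_2 + 1390×ρ, so ρ = (K_1 − K_2)/1390 = 3557.56/1390 = 2.56 g/cm³.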